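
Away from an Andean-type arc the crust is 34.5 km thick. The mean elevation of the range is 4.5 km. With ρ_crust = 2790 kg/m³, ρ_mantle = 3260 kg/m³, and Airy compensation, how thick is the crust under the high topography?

65.7 km

Root depth r = h ρ_c / (ρ_m − ρ_c) = 4.5 km × 2790 / 470 = 26.71 km.
Total thickness = T + h + r = 34.5 km + 4.5 km + 26.71 km = 65.7 km.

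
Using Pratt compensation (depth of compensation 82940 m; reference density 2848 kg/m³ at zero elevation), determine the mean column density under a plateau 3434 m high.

Pratt balance: ρ_ref D = ρ (D + h).
ρ = ρ_ref D/(D + h) = 2848 × 82940 m/(82940 m + 3434 m) = 2730 kg/m³.

2730 kg/m³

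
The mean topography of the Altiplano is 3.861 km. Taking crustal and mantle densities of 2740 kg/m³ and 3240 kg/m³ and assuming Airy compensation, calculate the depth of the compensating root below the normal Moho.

21.2 km

For local isostatic compensation: the weight of the topography is balanced by the buoyancy of the root, ρ_c h = (ρ_m − ρ_c) r.
r = h · ρ_c / (ρ_m − ρ_c) = 3.861 km × 2740 / (3240 − 2740) = 21.2 km.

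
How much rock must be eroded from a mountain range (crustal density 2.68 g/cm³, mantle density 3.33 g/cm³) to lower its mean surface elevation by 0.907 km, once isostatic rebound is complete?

Net drop Δ = e − u = e − e ρ_c/ρ_m = e (ρ_m − ρ_c)/ρ_m.
e = Δ ρ_m/(ρ_m − ρ_c) = 0.907 km × 3.33/0.65 = 4.65 km.

4.65 km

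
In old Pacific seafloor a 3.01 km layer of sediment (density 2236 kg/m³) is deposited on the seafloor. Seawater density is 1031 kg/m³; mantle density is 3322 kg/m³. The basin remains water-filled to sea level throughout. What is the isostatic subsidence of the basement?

Submarine loading: the sediment displaces seawater, and the subsidence is in turn flooded, so s (ρ_m − ρ_w) = t (ρ_sed − ρ_w).
s = 3.01 km × (2236 − 1031) / (3322 − 1031) = 1.58 km.

1.58 km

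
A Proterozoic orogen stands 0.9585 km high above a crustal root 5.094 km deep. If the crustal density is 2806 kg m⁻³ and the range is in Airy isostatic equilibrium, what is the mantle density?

3330 kg m⁻³

Airy balance: ρ_c h = (ρ_m − ρ_c) r → ρ_m = ρ_c (1 + h/r).
ρ_m = 2806 × (1 + 0.9585 km/5.094 km) = 3330 kg m⁻³.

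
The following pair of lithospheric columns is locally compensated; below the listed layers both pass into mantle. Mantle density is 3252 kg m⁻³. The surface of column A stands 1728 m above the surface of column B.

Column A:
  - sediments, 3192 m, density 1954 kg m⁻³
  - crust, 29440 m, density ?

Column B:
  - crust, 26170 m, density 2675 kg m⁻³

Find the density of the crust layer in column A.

Take the compensation level at the base of the deeper column (depth z_c below the surface of column A) and equate Σ ρ_i t_i down to z_c; mantle fills any gap and the z_c terms cancel.
Column A: 3192×1954 + 29440×ρ + (z_c − 32632)×3252
Column B: 1728×0 + 26170×2675 + (z_c − 1728 − 26170)×3252
The z_c×3252 term appears on both sides and cancels. Collect the known terms of each column as K = Σ(ρt)_known − 3252 × (depth of known layers): K_A = 6237168 − 3252×32632 = −99882096; K_B = 70004750 − 3252×(1728 + 26170) = −20719546.
Balance: K_A + 29440×ρ = K_B, so ρ = (K_B − K_A)/29440 = 79162600/29440 = 2690 kg m⁻³.

2690 kg m⁻³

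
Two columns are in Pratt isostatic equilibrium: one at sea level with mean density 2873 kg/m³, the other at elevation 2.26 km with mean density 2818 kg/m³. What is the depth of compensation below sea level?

ρ_ref D = ρ (D + h) → D (ρ_ref − ρ) = ρ h.
D = ρ h/(ρ_ref − ρ) = 2818 × 2.26 km/(2873 − 2818) = 116 km.

116 km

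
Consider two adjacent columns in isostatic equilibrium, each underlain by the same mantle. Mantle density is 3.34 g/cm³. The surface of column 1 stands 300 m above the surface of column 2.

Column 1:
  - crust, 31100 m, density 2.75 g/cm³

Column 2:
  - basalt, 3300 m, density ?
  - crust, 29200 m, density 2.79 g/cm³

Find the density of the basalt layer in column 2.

Take the compensation level at the base of the deeper column (depth z_c below the surface of column 1) and equate Σ ρ_i t_i down to z_c; mantle fills any gap and the z_c terms cancel.
Column 1: 31100×2.75 + (z_c − 31100)×3.34
Column 2: 300×0 + 3300×ρ + 29200×2.79 + (z_c − 300 − 32500)×3.34
The z_c×3.34 term appears on both sides and cancels. Collect the known terms of each column as K = Σ(ρt)_known − 3.34 × (depth of known layers): K_1 = 85525 − 3.34×31100 = −18349; K_2 = 81468 − 3.34×(300 + 32500) = −28084.
Balance: K_1 = K_2 + 3300×ρ, so ρ = (K_1 − K_2)/3300 = 9735/3300 = 2.95 g/cm³.

2.95 g/cm³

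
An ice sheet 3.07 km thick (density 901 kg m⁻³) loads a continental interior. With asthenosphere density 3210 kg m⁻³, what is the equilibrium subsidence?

0.862 km

Balancing pressure at the compensation depth: the ice load ρ_ice t is balanced by mantle displaced below, ρ_m s.
s = t ρ_ice / ρ_m = 3.07 km × 901/3210 = 0.862 km.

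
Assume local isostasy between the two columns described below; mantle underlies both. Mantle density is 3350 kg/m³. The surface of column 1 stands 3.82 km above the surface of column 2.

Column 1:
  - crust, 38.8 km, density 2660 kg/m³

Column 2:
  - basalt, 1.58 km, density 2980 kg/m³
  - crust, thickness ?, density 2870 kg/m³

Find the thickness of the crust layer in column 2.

Take the compensation level at the base of the deeper column (depth z_c below the surface of column 1) and equate Σ ρ_i t_i down to z_c; mantle fills any gap and the z_c terms cancel.
Column 1: 38.8×2660 + (z_c − 38.8)×3350
Column 2: 3.82×0 + 1.58×2980 + x×2870 + (z_c − 3.82 − 1.58 − x)×3350
The z_c×3350 term appears on both sides and cancels. Collect the known terms of each column as K = Σ(ρt)_known − 3350 × (depth of known layers): K_1 = 103208 − 3350×38.8 = −26772; K_2 = 4708.4 − 3350×(3.82 + 1.58) = −13381.6.
Balance: K_1 = K_2 − x×(3350 − 2870), so x = (K_2 − K_1)/(3350 − 2870) = 13390.4/480 = 27.9 km.

27.9 km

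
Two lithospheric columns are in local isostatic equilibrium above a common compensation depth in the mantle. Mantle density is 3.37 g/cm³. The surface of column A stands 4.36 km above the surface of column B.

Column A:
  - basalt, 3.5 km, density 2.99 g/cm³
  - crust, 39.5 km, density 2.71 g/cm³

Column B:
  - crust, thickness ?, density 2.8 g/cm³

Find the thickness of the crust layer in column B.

22.3 km

Take the compensation level at the base of the deeper column (depth z_c below the surface of column A) and equate Σ ρ_i t_i down to z_c; mantle fills any gap and the z_c terms cancel.
Column A: 3.5×2.99 + 39.5×2.71 + (z_c − 43)×3.37
Column B: 4.36×0 + x×2.8 + (z_c − 4.36 − 0 − x)×3.37
The z_c×3.37 term appears on both sides and cancels. Collect the known terms of each column as K = Σ(ρt)_known − 3.37 × (depth of known layers): K_A = 117.51 − 3.37×43 = −27.4; K_B = 0 − 3.37×(4.36 + 0) = −14.6932.
Balance: K_A = K_B − x×(3.37 − 2.8), so x = (K_B − K_A)/(3.37 − 2.8) = 12.7068/0.57 = 22.3 km.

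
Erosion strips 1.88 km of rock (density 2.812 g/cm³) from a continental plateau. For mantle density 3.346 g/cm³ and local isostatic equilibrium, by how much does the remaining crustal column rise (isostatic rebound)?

1.58 km

Unloading: uplift u = e ρ_c/ρ_m = 1.88 km × 2.812/3.346 = 1.58 km.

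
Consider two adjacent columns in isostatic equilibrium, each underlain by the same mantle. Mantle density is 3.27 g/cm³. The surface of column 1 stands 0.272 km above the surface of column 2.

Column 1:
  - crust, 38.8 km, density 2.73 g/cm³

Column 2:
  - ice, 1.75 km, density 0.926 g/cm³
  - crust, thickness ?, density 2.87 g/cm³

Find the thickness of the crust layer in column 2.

Take the compensation level at the base of the deeper column (depth z_c below the surface of column 1) and equate Σ ρ_i t_i down to z_c; mantle fills any gap and the z_c terms cancel.
Column 1: 38.8×2.73 + (z_c − 38.8)×3.27
Column 2: 0.272×0 + 1.75×0.926 + x×2.87 + (z_c − 0.272 − 1.75 − x)×3.27
The z_c×3.27 term appears on both sides and cancels. Collect the known terms of each column as K = Σ(ρt)_known − 3.27 × (depth of known layers): K_1 = 105.924 − 3.27×38.8 = −20.952; K_2 = 1.6205 − 3.27×(0.272 + 1.75) = −4.99144.
Balance: K_1 = K_2 − x×(3.27 − 2.87), so x = (K_2 − K_1)/(3.27 − 2.87) = 15.9606/0.4 = 39.9 km.

39.9 km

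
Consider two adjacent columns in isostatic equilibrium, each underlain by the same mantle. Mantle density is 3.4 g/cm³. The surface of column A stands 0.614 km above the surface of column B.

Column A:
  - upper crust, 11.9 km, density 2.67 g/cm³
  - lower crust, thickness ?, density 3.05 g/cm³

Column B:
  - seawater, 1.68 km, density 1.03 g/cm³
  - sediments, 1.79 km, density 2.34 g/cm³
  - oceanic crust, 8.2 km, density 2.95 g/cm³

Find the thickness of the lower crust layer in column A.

Take the compensation level at the base of the deeper column (depth z_c below the surface of column A) and equate Σ ρ_i t_i down to z_c; mantle fills any gap and the z_c terms cancel.
Column A: 11.9×2.67 + x×3.05 + (z_c − 11.9 − x)×3.4
Column B: 0.614×0 + 1.68×1.03 + 1.79×2.34 + 8.2×2.95 + (z_c − 0.614 − 11.67)×3.4
The z_c×3.4 term appears on both sides and cancels. Collect the known terms of each column as K = Σ(ρt)_known − 3.4 × (depth of known layers): K_A = 31.773 − 3.4×11.9 = −8.687; K_B = 30.109 − 3.4×(0.614 + 11.67) = −11.6566.
Balance: K_A − x×(3.4 − 3.05) = K_B, so x = (K_A − K_B)/(3.4 − 3.05) = 2.9696/0.35 = 8.48 km.

8.48 km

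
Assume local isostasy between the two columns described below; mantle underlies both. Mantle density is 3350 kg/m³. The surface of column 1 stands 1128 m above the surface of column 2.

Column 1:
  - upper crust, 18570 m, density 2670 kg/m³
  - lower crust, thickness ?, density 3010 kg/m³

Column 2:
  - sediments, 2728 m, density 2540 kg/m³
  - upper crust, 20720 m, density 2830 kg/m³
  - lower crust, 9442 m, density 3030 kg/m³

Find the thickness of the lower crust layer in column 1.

Take the compensation level at the base of the deeper column (depth z_c below the surface of column 1) and equate Σ ρ_i t_i down to z_c; mantle fills any gap and the z_c terms cancel.
Column 1: 18570×2670 + x×3010 + (z_c − 18570 − x)×3350
Column 2: 1128×0 + 2728×2540 + 20720×2830 + 9442×3030 + (z_c − 1128 − 32890)×3350
The z_c×3350 term appears on both sides and cancels. Collect the known terms of each column as K = Σ(ρt)_known − 3350 × (depth of known layers): K_1 = 49581900 − 3350×18570 = −12627600; K_2 = 94175980 − 3350×(1128 + 32890) = −19784320.
Balance: K_1 − x×(3350 − 3010) = K_2, so x = (K_1 − K_2)/(3350 − 3010) = 7156720/340 = 21000 m.

21000 m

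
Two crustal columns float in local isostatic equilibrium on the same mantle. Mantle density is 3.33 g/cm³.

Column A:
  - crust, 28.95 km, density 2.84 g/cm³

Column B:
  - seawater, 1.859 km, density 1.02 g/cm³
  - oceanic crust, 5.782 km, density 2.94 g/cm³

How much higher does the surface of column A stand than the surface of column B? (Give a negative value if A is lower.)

For any compensation level in the mantle, the mantle terms cancel and isostasy reduces to e = (Σt_A − Σt_B) − (Σ(ρt)_A − Σ(ρt)_B) / ρ_m.
Σt_A = 28.95 km; Σt_B = 7.641 km; Σ(ρt)_A = 82.218; Σ(ρt)_B = 18.89526 (in km·g/cm³).
e = (28.95 − 7.641) − (82.218 − 18.89526) / 3.33 = 2.29 km.

2.29 km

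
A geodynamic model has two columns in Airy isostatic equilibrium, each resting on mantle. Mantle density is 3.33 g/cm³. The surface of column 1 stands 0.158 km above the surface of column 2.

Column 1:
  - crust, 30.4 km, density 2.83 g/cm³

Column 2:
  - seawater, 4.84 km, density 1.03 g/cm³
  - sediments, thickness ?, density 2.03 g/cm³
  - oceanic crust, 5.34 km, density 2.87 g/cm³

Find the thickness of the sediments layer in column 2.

0.835 km

Take the compensation level at the base of the deeper column (depth z_c below the surface of column 1) and equate Σ ρ_i t_i down to z_c; mantle fills any gap and the z_c terms cancel.
Column 1: 30.4×2.83 + (z_c − 30.4)×3.33
Column 2: 0.158×0 + 4.84×1.03 + x×2.03 + 5.34×2.87 + (z_c − 0.158 − 10.18 − x)×3.33
The z_c×3.33 term appears on both sides and cancels. Collect the known terms of each column as K = Σ(ρt)_known − 3.33 × (depth of known layers): K_1 = 86.032 − 3.33×30.4 = −15.2; K_2 = 20.311 − 3.33×(0.158 + 10.18) = −14.11454.
Balance: K_1 = K_2 − x×(3.33 − 2.03), so x = (K_2 − K_1)/(3.33 − 2.03) = 1.08546/1.3 = 0.835 km.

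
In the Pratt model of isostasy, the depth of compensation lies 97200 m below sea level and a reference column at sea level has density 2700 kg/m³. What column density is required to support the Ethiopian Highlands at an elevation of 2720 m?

Pratt balance: ρ_ref D = ρ (D + h).
ρ = ρ_ref D/(D + h) = 2700 × 97200 m/(97200 m + 2720 m) = 2630 kg/m³.

2630 kg/m³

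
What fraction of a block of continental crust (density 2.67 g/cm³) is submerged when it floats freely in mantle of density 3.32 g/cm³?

Submerged fraction = ρ_obj/ρ_fluid = 2.67/3.32 = 80.4%.

80.4%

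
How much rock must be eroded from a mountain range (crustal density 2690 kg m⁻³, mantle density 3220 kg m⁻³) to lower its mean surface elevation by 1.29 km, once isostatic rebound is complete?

7.84 km

Net drop Δ = e − u = e − e ρ_c/ρ_m = e (ρ_m − ρ_c)/ρ_m.
e = Δ ρ_m/(ρ_m − ρ_c) = 1.29 km × 3220/530 = 7.84 km.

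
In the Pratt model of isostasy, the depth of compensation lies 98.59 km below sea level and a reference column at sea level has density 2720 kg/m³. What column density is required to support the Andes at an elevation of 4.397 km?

Pratt balance: ρ_ref D = ρ (D + h).
ρ = ρ_ref D/(D + h) = 2720 × 98.59 km/(98.59 km + 4.397 km) = 2600 kg/m³.

2600 kg/m³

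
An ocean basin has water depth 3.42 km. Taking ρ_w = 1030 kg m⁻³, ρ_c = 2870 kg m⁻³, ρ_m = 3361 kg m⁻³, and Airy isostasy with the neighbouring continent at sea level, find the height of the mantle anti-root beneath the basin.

12.8 km

Equating mass per unit area of the two columns: replacing crust with seawater at the top is compensated by replacing crust with mantle at the base: d (ρ_c − ρ_w) = a (ρ_m − ρ_c).
a = d (ρ_c − ρ_w)/(ρ_m − ρ_c) = 3.42 km × 1840/491 = 12.8 km.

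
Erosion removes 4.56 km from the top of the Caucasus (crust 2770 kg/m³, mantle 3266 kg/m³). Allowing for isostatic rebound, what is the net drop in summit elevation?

Rebound u = e ρ_c/ρ_m = 4.56 km × 2770/3266 = 3.867 km.
Net surface drop = e − u = 4.56 km − 3.867 km = e (ρ_m − ρ_c)/ρ_m = 0.693 km.

0.693 km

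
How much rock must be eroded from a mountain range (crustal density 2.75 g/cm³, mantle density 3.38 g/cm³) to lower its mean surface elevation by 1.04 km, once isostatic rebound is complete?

5.58 km

Net drop Δ = e − u = e − e ρ_c/ρ_m = e (ρ_m − ρ_c)/ρ_m.
e = Δ ρ_m/(ρ_m − ρ_c) = 1.04 km × 3.38/0.63 = 5.58 km.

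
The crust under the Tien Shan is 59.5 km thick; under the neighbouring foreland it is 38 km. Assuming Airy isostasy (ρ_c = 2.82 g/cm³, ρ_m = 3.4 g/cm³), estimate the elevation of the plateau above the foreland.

Excess crust Δ = 59.5 km − 38 km = 21.5 km, split between elevation h and root r with h + r = Δ.
Airy balance ρ_c h = (ρ_m − ρ_c) r gives r = h ρ_c/(ρ_m − ρ_c), so h (1 + ρ_c/(ρ_m − ρ_c)) = Δ, i.e. h = Δ (ρ_m − ρ_c)/ρ_m.
h = 21.5 km × 0.58/3.4 = 3.67 km.

3.67 km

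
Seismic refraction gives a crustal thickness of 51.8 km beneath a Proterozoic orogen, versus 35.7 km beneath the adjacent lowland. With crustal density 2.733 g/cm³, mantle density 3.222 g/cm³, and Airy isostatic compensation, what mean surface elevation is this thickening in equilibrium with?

2.44 km

Excess crust Δ = 51.8 km − 35.7 km = 16.1 km, split between elevation h and root r with h + r = Δ.
Airy balance ρ_c h = (ρ_m − ρ_c) r gives r = h ρ_c/(ρ_m − ρ_c), so h (1 + ρ_c/(ρ_m − ρ_c)) = Δ, i.e. h = Δ (ρ_m − ρ_c)/ρ_m.
h = 16.1 km × 0.489/3.222 = 2.44 km.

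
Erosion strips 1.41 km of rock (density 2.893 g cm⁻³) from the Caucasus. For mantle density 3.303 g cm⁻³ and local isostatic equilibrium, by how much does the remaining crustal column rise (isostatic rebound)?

1.23 km

Unloading: uplift u = e ρ_c/ρ_m = 1.41 km × 2.893/3.303 = 1.23 km.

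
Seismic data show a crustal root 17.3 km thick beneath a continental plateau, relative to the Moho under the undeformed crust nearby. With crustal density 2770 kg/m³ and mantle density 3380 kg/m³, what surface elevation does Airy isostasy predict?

Equating mass per unit area of the two columns: ρ_c h = (ρ_m − ρ_c) r.
h = r (ρ_m − ρ_c) / ρ_c = 17.3 km × (3380 − 2770) / 2770 = 3.81 km.

3.81 km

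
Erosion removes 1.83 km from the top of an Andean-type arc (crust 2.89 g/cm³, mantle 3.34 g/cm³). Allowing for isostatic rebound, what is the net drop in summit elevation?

Rebound u = e ρ_c/ρ_m = 1.83 km × 2.89/3.34 = 1.583 km.
Net surface drop = e − u = 1.83 km − 1.583 km = e (ρ_m − ρ_c)/ρ_m = 0.247 km.

0.247 km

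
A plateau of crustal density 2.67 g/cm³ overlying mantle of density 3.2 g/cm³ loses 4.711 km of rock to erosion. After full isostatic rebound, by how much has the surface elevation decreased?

0.78 km

Rebound u = e ρ_c/ρ_m = 4.711 km × 2.67/3.2 = 3.931 km.
Net surface drop = e − u = 4.711 km − 3.931 km = e (ρ_m − ρ_c)/ρ_m = 0.78 km.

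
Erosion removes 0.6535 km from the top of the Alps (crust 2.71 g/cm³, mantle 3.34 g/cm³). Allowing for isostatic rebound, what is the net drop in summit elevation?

0.123 km

Rebound u = e ρ_c/ρ_m = 0.6535 km × 2.71/3.34 = 0.5302 km.
Net surface drop = e − u = 0.6535 km − 0.5302 km = e (ρ_m − ρ_c)/ρ_m = 0.123 km.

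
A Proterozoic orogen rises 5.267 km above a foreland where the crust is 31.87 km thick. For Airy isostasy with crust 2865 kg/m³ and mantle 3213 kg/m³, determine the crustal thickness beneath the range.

Root depth r = h ρ_c / (ρ_m − ρ_c) = 5.267 km × 2865 / 348 = 43.36 km.
Total thickness = T + h + r = 31.87 km + 5.267 km + 43.36 km = 80.5 km.

80.5 km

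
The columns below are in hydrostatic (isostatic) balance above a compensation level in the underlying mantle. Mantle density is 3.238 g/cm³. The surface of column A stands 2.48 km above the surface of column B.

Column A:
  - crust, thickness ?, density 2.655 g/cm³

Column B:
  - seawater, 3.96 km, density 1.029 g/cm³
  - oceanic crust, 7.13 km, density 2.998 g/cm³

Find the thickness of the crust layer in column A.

Take the compensation level at the base of the deeper column (depth z_c below the surface of column A) and equate Σ ρ_i t_i down to z_c; mantle fills any gap and the z_c terms cancel.
Column A: x×2.655 + (z_c − 0 − x)×3.238
Column B: 2.48×0 + 3.96×1.029 + 7.13×2.998 + (z_c − 2.48 − 11.09)×3.238
The z_c×3.238 term appears on both sides and cancels. Collect the known terms of each column as K = Σ(ρt)_known − 3.238 × (depth of known layers): K_A = 0 − 3.238×0 = 0; K_B = 25.45058 − 3.238×(2.48 + 11.09) = −18.48908.
Balance: K_A − x×(3.238 − 2.655) = K_B, so x = (K_A − K_B)/(3.238 − 2.655) = 18.4891/0.583 = 31.7 km.

31.7 km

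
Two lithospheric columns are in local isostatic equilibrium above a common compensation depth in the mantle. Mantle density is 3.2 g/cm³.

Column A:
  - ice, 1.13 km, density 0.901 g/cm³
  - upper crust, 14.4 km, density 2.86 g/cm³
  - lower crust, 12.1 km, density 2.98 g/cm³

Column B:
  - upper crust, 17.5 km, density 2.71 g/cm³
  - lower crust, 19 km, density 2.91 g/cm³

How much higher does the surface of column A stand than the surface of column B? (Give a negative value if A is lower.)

−1.23 km

For any compensation level in the mantle, the mantle terms cancel and isostasy reduces to e = (Σt_A − Σt_B) − (Σ(ρt)_A − Σ(ρt)_B) / ρ_m.
Σt_A = 27.63 km; Σt_B = 36.5 km; Σ(ρt)_A = 78.26013; Σ(ρt)_B = 102.715 (in km·g/cm³).
e = (27.63 − 36.5) − (78.26013 − 102.715) / 3.2 = −1.23 km.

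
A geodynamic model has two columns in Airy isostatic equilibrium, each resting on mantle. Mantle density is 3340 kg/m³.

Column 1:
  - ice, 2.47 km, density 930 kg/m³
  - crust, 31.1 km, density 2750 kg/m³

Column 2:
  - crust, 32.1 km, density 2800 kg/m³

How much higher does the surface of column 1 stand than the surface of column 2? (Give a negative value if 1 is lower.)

2.09 km

For any compensation level in the mantle, the mantle terms cancel and isostasy reduces to e = (Σt_1 − Σt_2) − (Σ(ρt)_1 − Σ(ρt)_2) / ρ_m.
Σt_1 = 33.57 km; Σt_2 = 32.1 km; Σ(ρt)_1 = 87822.1; Σ(ρt)_2 = 89880 (in km·kg/m³).
e = (33.57 − 32.1) − (87822.1 − 89880) / 3340 = 2.09 km.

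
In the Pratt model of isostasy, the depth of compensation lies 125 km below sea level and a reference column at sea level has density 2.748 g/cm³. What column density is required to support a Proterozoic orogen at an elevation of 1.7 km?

2.71 g/cm³

Pratt balance: ρ_ref D = ρ (D + h).
ρ = ρ_ref D/(D + h) = 2.748 × 125 km/(125 km + 1.7 km) = 2.71 g/cm³.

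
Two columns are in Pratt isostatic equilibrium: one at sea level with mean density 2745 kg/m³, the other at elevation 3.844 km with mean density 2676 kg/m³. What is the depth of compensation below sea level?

ρ_ref D = ρ (D + h) → D (ρ_ref − ρ) = ρ h.
D = ρ h/(ρ_ref − ρ) = 2676 × 3.844 km/(2745 − 2676) = 149 km.

149 km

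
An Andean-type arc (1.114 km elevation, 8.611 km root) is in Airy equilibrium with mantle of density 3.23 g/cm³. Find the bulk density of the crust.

2.86 g/cm³

ρ_c h = (ρ_m − ρ_c) r → ρ_c (h + r) = ρ_m r → ρ_c = ρ_m r / (h + r).
ρ_c = 3.23 × 8.611 km / (1.114 km + 8.611 km) = 2.86 g/cm³.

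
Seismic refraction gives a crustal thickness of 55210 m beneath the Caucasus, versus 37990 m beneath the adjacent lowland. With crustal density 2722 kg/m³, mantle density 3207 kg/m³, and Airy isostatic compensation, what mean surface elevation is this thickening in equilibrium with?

2600 m

Excess crust Δ = 55210 m − 37990 m = 17220 m, split between elevation h and root r with h + r = Δ.
Airy balance ρ_c h = (ρ_m − ρ_c) r gives r = h ρ_c/(ρ_m − ρ_c), so h (1 + ρ_c/(ρ_m − ρ_c)) = Δ, i.e. h = Δ (ρ_m − ρ_c)/ρ_m.
h = 17220 m × 485/3207 = 2600 m.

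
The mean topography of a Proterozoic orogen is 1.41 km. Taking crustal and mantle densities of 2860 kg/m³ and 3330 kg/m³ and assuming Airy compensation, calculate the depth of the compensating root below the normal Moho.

Isostatic balance requires: the weight of the topography is balanced by the buoyancy of the root, ρ_c h = (ρ_m − ρ_c) r.
r = h · ρ_c / (ρ_m − ρ_c) = 1.41 km × 2860 / (3330 − 2860) = 8.58 km.

8.58 km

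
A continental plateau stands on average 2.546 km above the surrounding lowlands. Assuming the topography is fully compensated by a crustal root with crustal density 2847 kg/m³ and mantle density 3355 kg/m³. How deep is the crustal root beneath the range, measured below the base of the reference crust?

14.3 km

Isostatic balance requires: the weight of the topography is balanced by the buoyancy of the root, ρ_c h = (ρ_m − ρ_c) r.
r = h · ρ_c / (ρ_m − ρ_c) = 2.546 km × 2847 / (3355 − 2847) = 14.3 km.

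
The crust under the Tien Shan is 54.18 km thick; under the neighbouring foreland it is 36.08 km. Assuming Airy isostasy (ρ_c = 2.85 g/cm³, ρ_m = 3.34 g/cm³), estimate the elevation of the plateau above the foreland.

2.66 km

Excess crust Δ = 54.18 km − 36.08 km = 18.1 km, split between elevation h and root r with h + r = Δ.
Airy balance ρ_c h = (ρ_m − ρ_c) r gives r = h ρ_c/(ρ_m − ρ_c), so h (1 + ρ_c/(ρ_m − ρ_c)) = Δ, i.e. h = Δ (ρ_m − ρ_c)/ρ_m.
h = 18.1 km × 0.49/3.34 = 2.66 km.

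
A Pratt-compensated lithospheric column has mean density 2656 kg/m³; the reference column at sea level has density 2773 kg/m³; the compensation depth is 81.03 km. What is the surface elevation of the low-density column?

3.57 km

ρ_ref D = ρ (D + h) → h = D (ρ_ref − ρ)/ρ.
h = 81.03 km × (2773 − 2656)/2656 = 3.57 km.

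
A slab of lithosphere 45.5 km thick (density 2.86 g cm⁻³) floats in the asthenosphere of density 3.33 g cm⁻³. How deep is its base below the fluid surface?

39.1 km

Draft d = t ρ_obj/ρ_fluid = 45.5 km × 2.86/3.33 = 39.1 km.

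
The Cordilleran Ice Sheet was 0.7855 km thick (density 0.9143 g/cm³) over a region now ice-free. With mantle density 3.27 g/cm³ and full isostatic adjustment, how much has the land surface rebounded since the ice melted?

0.22 km

Removing the load lets mantle flow back in; uplift u satisfies ρ_ice t = ρ_m u.
u = t ρ_ice/ρ_m = 0.7855 km × 0.9143/3.27 = 0.22 km.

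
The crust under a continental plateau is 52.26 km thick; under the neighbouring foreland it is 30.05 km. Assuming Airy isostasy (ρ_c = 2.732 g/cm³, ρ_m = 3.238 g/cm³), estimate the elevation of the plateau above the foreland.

Excess crust Δ = 52.26 km − 30.05 km = 22.21 km, split between elevation h and root r with h + r = Δ.
Airy balance ρ_c h = (ρ_m − ρ_c) r gives r = h ρ_c/(ρ_m − ρ_c), so h (1 + ρ_c/(ρ_m − ρ_c)) = Δ, i.e. h = Δ (ρ_m − ρ_c)/ρ_m.
h = 22.21 km × 0.506/3.238 = 3.47 km.

3.47 km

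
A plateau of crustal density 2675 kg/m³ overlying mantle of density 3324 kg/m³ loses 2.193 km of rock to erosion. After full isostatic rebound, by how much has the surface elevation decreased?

Rebound u = e ρ_c/ρ_m = 2.193 km × 2675/3324 = 1.765 km.
Net surface drop = e − u = 2.193 km − 1.765 km = e (ρ_m − ρ_c)/ρ_m = 0.428 km.

0.428 km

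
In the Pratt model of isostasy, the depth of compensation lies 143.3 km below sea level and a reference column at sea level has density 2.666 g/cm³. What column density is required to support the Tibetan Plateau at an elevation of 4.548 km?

Pratt balance: ρ_ref D = ρ (D + h).
ρ = ρ_ref D/(D + h) = 2.666 × 143.3 km/(143.3 km + 4.548 km) = 2.58 g/cm³.

2.58 g/cm³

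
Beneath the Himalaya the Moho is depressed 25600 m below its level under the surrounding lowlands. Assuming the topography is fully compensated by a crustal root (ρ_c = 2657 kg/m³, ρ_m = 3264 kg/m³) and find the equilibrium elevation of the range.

5850 m

In Airy isostatic equilibrium: ρ_c h = (ρ_m − ρ_c) r.
h = r (ρ_m − ρ_c) / ρ_c = 25600 m × (3264 − 2657) / 2657 = 5850 m.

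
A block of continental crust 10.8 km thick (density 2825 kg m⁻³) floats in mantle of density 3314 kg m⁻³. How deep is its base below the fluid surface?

9.21 km

Draft d = t ρ_obj/ρ_fluid = 10.8 km × 2825/3314 = 9.21 km.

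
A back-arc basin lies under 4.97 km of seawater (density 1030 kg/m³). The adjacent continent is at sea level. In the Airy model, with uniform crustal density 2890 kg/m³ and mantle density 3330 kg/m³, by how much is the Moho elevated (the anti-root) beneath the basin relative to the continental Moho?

21 km

By Archimedes' principle applied to the lithosphere: replacing crust with seawater at the top is compensated by replacing crust with mantle at the base: d (ρ_c − ρ_w) = a (ρ_m − ρ_c).
a = d (ρ_c − ρ_w)/(ρ_m − ρ_c) = 4.97 km × 1860/440 = 21 km.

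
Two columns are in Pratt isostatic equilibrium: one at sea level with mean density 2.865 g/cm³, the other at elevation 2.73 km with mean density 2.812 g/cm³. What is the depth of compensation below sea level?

145 km

ρ_ref D = ρ (D + h) → D (ρ_ref − ρ) = ρ h.
D = ρ h/(ρ_ref − ρ) = 2.812 × 2.73 km/(2.865 − 2.812) = 145 km.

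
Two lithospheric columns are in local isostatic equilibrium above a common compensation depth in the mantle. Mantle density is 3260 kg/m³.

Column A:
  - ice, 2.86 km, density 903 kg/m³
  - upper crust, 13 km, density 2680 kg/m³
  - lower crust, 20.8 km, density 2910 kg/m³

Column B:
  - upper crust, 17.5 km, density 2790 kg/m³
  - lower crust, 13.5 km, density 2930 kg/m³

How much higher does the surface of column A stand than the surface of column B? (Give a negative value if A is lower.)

For any compensation level in the mantle, the mantle terms cancel and isostasy reduces to e = (Σt_A − Σt_B) − (Σ(ρt)_A − Σ(ρt)_B) / ρ_m.
Σt_A = 36.66 km; Σt_B = 31 km; Σ(ρt)_A = 97950.58; Σ(ρt)_B = 88380 (in km·kg/m³).
e = (36.66 − 31) − (97950.58 − 88380) / 3260 = 2.72 km.

2.72 km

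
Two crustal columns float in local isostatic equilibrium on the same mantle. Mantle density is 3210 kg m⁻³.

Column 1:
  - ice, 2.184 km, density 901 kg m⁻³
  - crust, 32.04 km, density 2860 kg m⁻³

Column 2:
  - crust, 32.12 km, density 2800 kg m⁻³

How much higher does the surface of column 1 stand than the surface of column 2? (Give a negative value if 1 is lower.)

For any compensation level in the mantle, the mantle terms cancel and isostasy reduces to e = (Σt_1 − Σt_2) − (Σ(ρt)_1 − Σ(ρt)_2) / ρ_m.
Σt_1 = 34.224 km; Σt_2 = 32.12 km; Σ(ρt)_1 = 93602.184; Σ(ρt)_2 = 89936 (in km·kg m⁻³).
e = (34.224 − 32.12) − (93602.184 − 89936) / 3210 = 0.962 km.

0.962 km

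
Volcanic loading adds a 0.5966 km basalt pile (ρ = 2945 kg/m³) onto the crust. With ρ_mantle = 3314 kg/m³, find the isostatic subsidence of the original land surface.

Subaerial loading: s = t ρ_load / ρ_m.
s = 0.5966 km × 2945/3314 = 0.53 km.

0.53 km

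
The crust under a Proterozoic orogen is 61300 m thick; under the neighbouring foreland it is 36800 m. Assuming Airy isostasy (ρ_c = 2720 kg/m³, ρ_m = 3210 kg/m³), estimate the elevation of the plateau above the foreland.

3740 m

Excess crust Δ = 61300 m − 36800 m = 24500 m, split between elevation h and root r with h + r = Δ.
Airy balance ρ_c h = (ρ_m − ρ_c) r gives r = h ρ_c/(ρ_m − ρ_c), so h (1 + ρ_c/(ρ_m − ρ_c)) = Δ, i.e. h = Δ (ρ_m − ρ_c)/ρ_m.
h = 24500 m × 490/3210 = 3740 m.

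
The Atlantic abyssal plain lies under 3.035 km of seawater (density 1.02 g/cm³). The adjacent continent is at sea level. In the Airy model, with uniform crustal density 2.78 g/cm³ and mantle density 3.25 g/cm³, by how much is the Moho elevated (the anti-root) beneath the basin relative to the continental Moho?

11.4 km

In Airy isostatic equilibrium: replacing crust with seawater at the top is compensated by replacing crust with mantle at the base: d (ρ_c − ρ_w) = a (ρ_m − ρ_c).
a = d (ρ_c − ρ_w)/(ρ_m − ρ_c) = 3.035 km × 1.76/0.47 = 11.4 km.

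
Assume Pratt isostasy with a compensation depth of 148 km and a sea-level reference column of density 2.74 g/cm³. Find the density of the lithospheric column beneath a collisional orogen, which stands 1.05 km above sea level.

Pratt balance: ρ_ref D = ρ (D + h).
ρ = ρ_ref D/(D + h) = 2.74 × 148 km/(148 km + 1.05 km) = 2.72 g/cm³.

2.72 g/cm³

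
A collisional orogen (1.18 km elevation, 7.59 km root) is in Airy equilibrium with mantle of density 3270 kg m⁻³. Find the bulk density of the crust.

ρ_c h = (ρ_m − ρ_c) r → ρ_c (h + r) = ρ_m r → ρ_c = ρ_m r / (h + r).
ρ_c = 3270 × 7.59 km / (1.18 km + 7.59 km) = 2830 kg m⁻³.

2830 kg m⁻³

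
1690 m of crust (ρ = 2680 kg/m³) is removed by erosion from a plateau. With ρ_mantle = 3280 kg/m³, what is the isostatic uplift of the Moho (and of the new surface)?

1380 m

Unloading: uplift u = e ρ_c/ρ_m = 1690 m × 2680/3280 = 1380 m.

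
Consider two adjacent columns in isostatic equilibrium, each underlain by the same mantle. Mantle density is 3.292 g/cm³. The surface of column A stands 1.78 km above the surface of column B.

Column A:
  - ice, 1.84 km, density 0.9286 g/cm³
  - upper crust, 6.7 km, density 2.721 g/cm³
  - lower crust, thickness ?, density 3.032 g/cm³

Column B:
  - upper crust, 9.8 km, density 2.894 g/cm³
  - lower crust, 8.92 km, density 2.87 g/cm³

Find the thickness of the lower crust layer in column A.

Take the compensation level at the base of the deeper column (depth z_c below the surface of column A) and equate Σ ρ_i t_i down to z_c; mantle fills any gap and the z_c terms cancel.
Column A: 1.84×0.9286 + 6.7×2.721 + x×3.032 + (z_c − 8.54 − x)×3.292
Column B: 1.78×0 + 9.8×2.894 + 8.92×2.87 + (z_c − 1.78 − 18.72)×3.292
The z_c×3.292 term appears on both sides and cancels. Collect the known terms of each column as K = Σ(ρt)_known − 3.292 × (depth of known layers): K_A = 19.939324 − 3.292×8.54 = −8.174356; K_B = 53.9616 − 3.292×(1.78 + 18.72) = −13.5244.
Balance: K_A − x×(3.292 − 3.032) = K_B, so x = (K_A − K_B)/(3.292 − 3.032) = 5.35004/0.26 = 20.6 km.

20.6 km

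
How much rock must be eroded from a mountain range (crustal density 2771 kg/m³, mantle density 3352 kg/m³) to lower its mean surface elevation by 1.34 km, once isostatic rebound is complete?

7.73 km

Net drop Δ = e − u = e − e ρ_c/ρ_m = e (ρ_m − ρ_c)/ρ_m.
e = Δ ρ_m/(ρ_m − ρ_c) = 1.34 km × 3352/581 = 7.73 km.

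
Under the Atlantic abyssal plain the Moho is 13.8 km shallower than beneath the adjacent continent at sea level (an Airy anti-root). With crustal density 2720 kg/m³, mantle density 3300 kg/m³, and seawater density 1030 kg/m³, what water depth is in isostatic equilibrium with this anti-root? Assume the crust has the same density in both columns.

Replacing a thickness d of crust by seawater at the top must be balanced by replacing crust with mantle at the base: d (ρ_c − ρ_w) = a (ρ_m − ρ_c).
d = a (ρ_m − ρ_c)/(ρ_c − ρ_w) = 13.8 km × 580/1690 = 4.74 km.

4.74 km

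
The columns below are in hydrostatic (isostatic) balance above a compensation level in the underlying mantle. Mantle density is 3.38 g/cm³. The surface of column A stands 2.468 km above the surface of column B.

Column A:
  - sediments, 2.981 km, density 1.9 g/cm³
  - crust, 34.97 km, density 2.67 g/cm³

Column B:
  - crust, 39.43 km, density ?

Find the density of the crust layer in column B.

Take the compensation level at the base of the deeper column (depth z_c below the surface of column A) and equate Σ ρ_i t_i down to z_c; mantle fills any gap and the z_c terms cancel.
Column A: 2.981×1.9 + 34.97×2.67 + (z_c − 37.951)×3.38
Column B: 2.468×0 + 39.43×ρ + (z_c − 2.468 − 39.43)×3.38
The z_c×3.38 term appears on both sides and cancels. Collect the known terms of each column as K = Σ(ρt)_known − 3.38 × (depth of known layers): K_A = 99.0338 − 3.38×37.951 = −29.24058; K_B = 0 − 3.38×(2.468 + 39.43) = −141.61524.
Balance: K_A = K_B + 39.43×ρ, so ρ = (K_A − K_B)/39.43 = 112.375/39.43 = 2.85 g/cm³.

2.85 g/cm³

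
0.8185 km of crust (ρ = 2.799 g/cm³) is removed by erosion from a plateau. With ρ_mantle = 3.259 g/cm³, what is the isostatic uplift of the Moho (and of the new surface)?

Unloading: uplift u = e ρ_c/ρ_m = 0.8185 km × 2.799/3.259 = 0.703 km.

0.703 km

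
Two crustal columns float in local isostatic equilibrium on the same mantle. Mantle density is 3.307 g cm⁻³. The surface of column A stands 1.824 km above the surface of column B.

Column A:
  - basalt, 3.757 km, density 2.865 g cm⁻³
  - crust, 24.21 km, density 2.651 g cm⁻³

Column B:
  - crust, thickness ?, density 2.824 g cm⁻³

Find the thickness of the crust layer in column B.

23.8 km

Take the compensation level at the base of the deeper column (depth z_c below the surface of column A) and equate Σ ρ_i t_i down to z_c; mantle fills any gap and the z_c terms cancel.
Column A: 3.757×2.865 + 24.21×2.651 + (z_c − 27.967)×3.307
Column B: 1.824×0 + x×2.824 + (z_c − 1.824 − 0 − x)×3.307
The z_c×3.307 term appears on both sides and cancels. Collect the known terms of each column as K = Σ(ρt)_known − 3.307 × (depth of known layers): K_A = 74.944515 − 3.307×27.967 = −17.542354; K_B = 0 − 3.307×(1.824 + 0) = −6.031968.
Balance: K_A = K_B − x×(3.307 − 2.824), so x = (K_B − K_A)/(3.307 − 2.824) = 11.5104/0.483 = 23.8 km.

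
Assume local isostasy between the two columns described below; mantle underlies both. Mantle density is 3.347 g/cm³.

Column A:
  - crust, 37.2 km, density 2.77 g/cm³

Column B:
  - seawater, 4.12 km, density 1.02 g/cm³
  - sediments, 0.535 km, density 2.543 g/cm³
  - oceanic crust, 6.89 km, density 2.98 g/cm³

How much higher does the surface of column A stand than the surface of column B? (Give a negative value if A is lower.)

For any compensation level in the mantle, the mantle terms cancel and isostasy reduces to e = (Σt_A − Σt_B) − (Σ(ρt)_A − Σ(ρt)_B) / ρ_m.
Σt_A = 37.2 km; Σt_B = 11.545 km; Σ(ρt)_A = 103.044; Σ(ρt)_B = 26.095105 (in km·g/cm³).
e = (37.2 − 11.545) − (103.044 − 26.095105) / 3.347 = 2.66 km.

2.66 km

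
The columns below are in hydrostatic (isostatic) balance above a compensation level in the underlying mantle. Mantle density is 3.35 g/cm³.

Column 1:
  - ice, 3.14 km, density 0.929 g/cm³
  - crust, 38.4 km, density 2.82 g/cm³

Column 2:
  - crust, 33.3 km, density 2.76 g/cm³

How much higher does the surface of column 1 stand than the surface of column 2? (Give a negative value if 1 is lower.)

For any compensation level in the mantle, the mantle terms cancel and isostasy reduces to e = (Σt_1 − Σt_2) − (Σ(ρt)_1 − Σ(ρt)_2) / ρ_m.
Σt_1 = 41.54 km; Σt_2 = 33.3 km; Σ(ρt)_1 = 111.20506; Σ(ρt)_2 = 91.908 (in km·g/cm³).
e = (41.54 − 33.3) − (111.20506 − 91.908) / 3.35 = 2.48 km.

2.48 km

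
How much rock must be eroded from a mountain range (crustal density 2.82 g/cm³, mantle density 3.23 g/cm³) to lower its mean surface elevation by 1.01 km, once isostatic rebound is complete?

7.96 km

Net drop Δ = e − u = e − e ρ_c/ρ_m = e (ρ_m − ρ_c)/ρ_m.
e = Δ ρ_m/(ρ_m − ρ_c) = 1.01 km × 3.23/0.41 = 7.96 km.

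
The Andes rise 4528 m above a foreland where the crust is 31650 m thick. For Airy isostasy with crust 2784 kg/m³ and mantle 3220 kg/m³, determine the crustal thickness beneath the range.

65100 m

Root depth r = h ρ_c / (ρ_m − ρ_c) = 4528 m × 2784 / 436 = 28910 m.
Total thickness = T + h + r = 31650 m + 4528 m + 28910 m = 65100 m.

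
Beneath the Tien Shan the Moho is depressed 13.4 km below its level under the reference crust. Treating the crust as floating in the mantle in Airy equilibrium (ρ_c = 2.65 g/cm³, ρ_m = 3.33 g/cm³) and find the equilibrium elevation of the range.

By Archimedes' principle applied to the lithosphere: ρ_c h = (ρ_m − ρ_c) r.
h = r (ρ_m − ρ_c) / ρ_c = 13.4 km × (3.33 − 2.65) / 2.65 = 3.44 km.

3.44 km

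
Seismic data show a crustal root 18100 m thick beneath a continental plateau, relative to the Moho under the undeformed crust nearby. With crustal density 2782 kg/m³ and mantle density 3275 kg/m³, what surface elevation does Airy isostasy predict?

For local isostatic compensation: ρ_c h = (ρ_m − ρ_c) r.
h = r (ρ_m − ρ_c) / ρ_c = 18100 m × (3275 − 2782) / 2782 = 3210 m.

3210 m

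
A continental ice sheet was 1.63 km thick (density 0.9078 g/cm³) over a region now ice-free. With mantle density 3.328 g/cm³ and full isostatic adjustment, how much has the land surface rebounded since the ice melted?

Removing the load lets mantle flow back in; uplift u satisfies ρ_ice t = ρ_m u.
u = t ρ_ice/ρ_m = 1.63 km × 0.9078/3.328 = 0.445 km.

0.445 km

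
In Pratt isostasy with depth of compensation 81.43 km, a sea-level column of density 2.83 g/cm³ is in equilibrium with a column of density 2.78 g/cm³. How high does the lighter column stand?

1.46 km

ρ_ref D = ρ (D + h) → h = D (ρ_ref − ρ)/ρ.
h = 81.43 km × (2.83 − 2.78)/2.78 = 1.46 km.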